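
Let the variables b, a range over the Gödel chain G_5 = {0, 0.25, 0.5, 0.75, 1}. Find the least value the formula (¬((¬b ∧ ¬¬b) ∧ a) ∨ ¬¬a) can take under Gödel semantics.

1.00

Every assignment gives 1. For instance at b = 0, a = 0:
  ¬b: Gödel ¬ of 0 = 1 (operand is 0)
  ¬b: Gödel ¬ of 0 = 1 (operand is 0)
  ¬¬b: Gödel ¬ of 1 = 0 (operand ≠ 0)
  (¬b ∧ ¬¬b) = min(1, 0) = 0
  ((¬b ∧ ¬¬b) ∧ a) = min(0, 0) = 0
  ¬((¬b ∧ ¬¬b) ∧ a): Gödel ¬ of 0 = 1 (operand is 0)
  ¬a: Gödel ¬ of 0 = 1 (operand is 0)
  ¬¬a: Gödel ¬ of 1 = 0 (operand ≠ 0)
  (¬((¬b ∧ ¬¬b) ∧ a) ∨ ¬¬a) = max(1, 0) = 1
All 25 assignments give value 1 — the formula is a G_5-tautology.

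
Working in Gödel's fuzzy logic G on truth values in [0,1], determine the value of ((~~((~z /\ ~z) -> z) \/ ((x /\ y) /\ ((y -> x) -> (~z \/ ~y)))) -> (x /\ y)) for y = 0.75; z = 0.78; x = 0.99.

~z: Gödel ¬ of 0.78 = 0 (operand ≠ 0)
~z: Gödel ¬ of 0.78 = 0 (operand ≠ 0)
(~z /\ ~z) = min(0, 0) = 0
((~z /\ ~z) -> z): 0 ≤ 0.78, so result = 1
~((~z /\ ~z) -> z): Gödel ¬ of 1 = 0 (operand ≠ 0)
~~((~z /\ ~z) -> z): Gödel ¬ of 0 = 1 (operand is 0)
(x /\ y) = min(0.99, 0.75) = 0.75
(y -> x): 0.75 ≤ 0.99, so result = 1
~z: Gödel ¬ of 0.78 = 0 (operand ≠ 0)
~y: Gödel ¬ of 0.75 = 0 (operand ≠ 0)
(~z \/ ~y) = max(0, 0) = 0
((y -> x) -> (~z \/ ~y)): 1 > 0, so result = 0
((x /\ y) /\ ((y -> x) -> (~z \/ ~y))) = min(0.75, 0) = 0
(~~((~z /\ ~z) -> z) \/ ((x /\ y) /\ ((y -> x) -> (~z \/ ~y)))) = max(1, 0) = 1
(x /\ y) = min(0.99, 0.75) = 0.75
((~~((~z /\ ~z) -> z) \/ ((x /\ y) /\ ((y -> x) -> (~z \/ ~y)))) -> (x /\ y)): 1 > 0.75, so result = 0.75

0.75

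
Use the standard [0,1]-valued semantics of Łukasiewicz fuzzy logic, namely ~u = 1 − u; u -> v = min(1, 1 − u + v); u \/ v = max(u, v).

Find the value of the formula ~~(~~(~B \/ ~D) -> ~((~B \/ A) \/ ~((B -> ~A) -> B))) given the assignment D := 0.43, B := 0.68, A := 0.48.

~B: Łukasiewicz ¬ gives 1 − 0.68 = 0.32
~D: Łukasiewicz ¬ gives 1 − 0.43 = 0.57
(~B \/ ~D) = max(0.32, 0.57) = 0.57
~(~B \/ ~D): Łukasiewicz ¬ gives 1 − 0.57 = 0.43
~~(~B \/ ~D): Łukasiewicz ¬ gives 1 − 0.43 = 0.57
~B: Łukasiewicz ¬ gives 1 − 0.68 = 0.32
(~B \/ A) = max(0.32, 0.48) = 0.48
~A: Łukasiewicz ¬ gives 1 − 0.48 = 0.52
(B -> ~A): min(1, 1 − 0.68 + 0.52) = 0.84
((B -> ~A) -> B): min(1, 1 − 0.84 + 0.68) = 0.84
~((B -> ~A) -> B): Łukasiewicz ¬ gives 1 − 0.84 = 0.16
((~B \/ A) \/ ~((B -> ~A) -> B)) = max(0.48, 0.16) = 0.48
~((~B \/ A) \/ ~((B -> ~A) -> B)): Łukasiewicz ¬ gives 1 − 0.48 = 0.52
(~~(~B \/ ~D) -> ~((~B \/ A) \/ ~((B -> ~A) -> B))): min(1, 1 − 0.57 + 0.52) = 0.95
~(~~(~B \/ ~D) -> ~((~B \/ A) \/ ~((B -> ~A) -> B))): Łukasiewicz ¬ gives 1 − 0.95 = 0.05
~~(~~(~B \/ ~D) -> ~((~B \/ A) \/ ~((B -> ~A) -> B))): Łukasiewicz ¬ gives 1 − 0.05 = 0.95

0.95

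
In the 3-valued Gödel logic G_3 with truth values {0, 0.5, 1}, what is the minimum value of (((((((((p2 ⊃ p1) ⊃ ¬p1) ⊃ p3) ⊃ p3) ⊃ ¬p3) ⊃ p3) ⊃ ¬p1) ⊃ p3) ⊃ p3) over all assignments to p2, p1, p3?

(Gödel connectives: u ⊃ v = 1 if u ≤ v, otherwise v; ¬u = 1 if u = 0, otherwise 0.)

The minimum is attained at p2 = 0, p1 = 0.5, p3 = 0.5:
  (p2 ⊃ p1): 0 ≤ 0.5, so result = 1
  ¬p1: Gödel ¬ of 0.5 = 0 (operand ≠ 0)
  ((p2 ⊃ p1) ⊃ ¬p1): 1 > 0, so result = 0
  (((p2 ⊃ p1) ⊃ ¬p1) ⊃ p3): 0 ≤ 0.5, so result = 1
  ((((p2 ⊃ p1) ⊃ ¬p1) ⊃ p3) ⊃ p3): 1 > 0.5, so result = 0.5
  ¬p3: Gödel ¬ of 0.5 = 0 (operand ≠ 0)
  (((((p2 ⊃ p1) ⊃ ¬p1) ⊃ p3) ⊃ p3) ⊃ ¬p3): 0.5 > 0, so result = 0
  ((((((p2 ⊃ p1) ⊃ ¬p1) ⊃ p3) ⊃ p3) ⊃ ¬p3) ⊃ p3): 0 ≤ 0.5, so result = 1
  ¬p1: Gödel ¬ of 0.5 = 0 (operand ≠ 0)
  (((((((p2 ⊃ p1) ⊃ ¬p1) ⊃ p3) ⊃ p3) ⊃ ¬p3) ⊃ p3) ⊃ ¬p1): 1 > 0, so result = 0
  ((((((((p2 ⊃ p1) ⊃ ¬p1) ⊃ p3) ⊃ p3) ⊃ ¬p3) ⊃ p3) ⊃ ¬p1) ⊃ p3): 0 ≤ 0.5, so result = 1
  (((((((((p2 ⊃ p1) ⊃ ¬p1) ⊃ p3) ⊃ p3) ⊃ ¬p3) ⊃ p3) ⊃ ¬p1) ⊃ p3) ⊃ p3): 1 > 0.5, so result = 0.5
Checking all 27 assignments confirms none give a value below 0.50.

0.50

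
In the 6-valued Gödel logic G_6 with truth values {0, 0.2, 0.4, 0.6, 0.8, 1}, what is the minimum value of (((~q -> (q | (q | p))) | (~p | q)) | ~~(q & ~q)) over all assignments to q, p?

0.20

The minimum is attained at q = 0, p = 0.2:
  ~q: Gödel ¬ of 0 = 1 (operand is 0)
  (q | p) = max(0, 0.2) = 0.2
  (q | (q | p)) = max(0, 0.2) = 0.2
  (~q -> (q | (q | p))): 1 > 0.2, so result = 0.2
  ~p: Gödel ¬ of 0.2 = 0 (operand ≠ 0)
  (~p | q) = max(0, 0) = 0
  ((~q -> (q | (q | p))) | (~p | q)) = max(0.2, 0) = 0.2
  ~q: Gödel ¬ of 0 = 1 (operand is 0)
  (q & ~q) = min(0, 1) = 0
  ~(q & ~q): Gödel ¬ of 0 = 1 (operand is 0)
  ~~(q & ~q): Gödel ¬ of 1 = 0 (operand ≠ 0)
  (((~q -> (q | (q | p))) | (~p | q)) | ~~(q & ~q)) = max(0.2, 0) = 0.2
Checking all 36 assignments confirms none give a value below 0.20.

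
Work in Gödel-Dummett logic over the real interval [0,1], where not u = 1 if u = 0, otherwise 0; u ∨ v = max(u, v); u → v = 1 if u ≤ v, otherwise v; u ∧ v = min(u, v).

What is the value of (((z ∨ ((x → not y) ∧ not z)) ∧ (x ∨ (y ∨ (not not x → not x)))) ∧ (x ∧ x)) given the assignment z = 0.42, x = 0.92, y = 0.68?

not y: Gödel ¬ of 0.68 = 0 (operand ≠ 0)
(x → not y): 0.92 > 0, so result = 0
not z: Gödel ¬ of 0.42 = 0 (operand ≠ 0)
((x → not y) ∧ not z) = min(0, 0) = 0
(z ∨ ((x → not y) ∧ not z)) = max(0.42, 0) = 0.42
not x: Gödel ¬ of 0.92 = 0 (operand ≠ 0)
not not x: Gödel ¬ of 0 = 1 (operand is 0)
not x: Gödel ¬ of 0.92 = 0 (operand ≠ 0)
(not not x → not x): 1 > 0, so result = 0
(y ∨ (not not x → not x)) = max(0.68, 0) = 0.68
(x ∨ (y ∨ (not not x → not x))) = max(0.92, 0.68) = 0.92
((z ∨ ((x → not y) ∧ not z)) ∧ (x ∨ (y ∨ (not not x → not x)))) = min(0.42, 0.92) = 0.42
(x ∧ x) = min(0.92, 0.92) = 0.92
(((z ∨ ((x → not y) ∧ not z)) ∧ (x ∨ (y ∨ (not not x → not x)))) ∧ (x ∧ x)) = min(0.42, 0.92) = 0.42

0.42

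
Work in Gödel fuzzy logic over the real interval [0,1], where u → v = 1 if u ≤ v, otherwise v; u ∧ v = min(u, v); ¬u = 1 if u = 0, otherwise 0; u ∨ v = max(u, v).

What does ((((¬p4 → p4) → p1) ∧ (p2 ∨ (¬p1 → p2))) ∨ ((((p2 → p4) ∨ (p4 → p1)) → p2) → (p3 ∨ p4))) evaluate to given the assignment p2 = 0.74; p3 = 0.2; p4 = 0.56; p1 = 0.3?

¬p4: Gödel ¬ of 0.56 = 0 (operand ≠ 0)
(¬p4 → p4): 0 ≤ 0.56, so result = 1
((¬p4 → p4) → p1): 1 > 0.3, so result = 0.3
¬p1: Gödel ¬ of 0.3 = 0 (operand ≠ 0)
(¬p1 → p2): 0 ≤ 0.74, so result = 1
(p2 ∨ (¬p1 → p2)) = max(0.74, 1) = 1
(((¬p4 → p4) → p1) ∧ (p2 ∨ (¬p1 → p2))) = min(0.3, 1) = 0.3
(p2 → p4): 0.74 > 0.56, so result = 0.56
(p4 → p1): 0.56 > 0.3, so result = 0.3
((p2 → p4) ∨ (p4 → p1)) = max(0.56, 0.3) = 0.56
(((p2 → p4) ∨ (p4 → p1)) → p2): 0.56 ≤ 0.74, so result = 1
(p3 ∨ p4) = max(0.2, 0.56) = 0.56
((((p2 → p4) ∨ (p4 → p1)) → p2) → (p3 ∨ p4)): 1 > 0.56, so result = 0.56
((((¬p4 → p4) → p1) ∧ (p2 ∨ (¬p1 → p2))) ∨ ((((p2 → p4) ∨ (p4 → p1)) → p2) → (p3 ∨ p4))) = max(0.3, 0.56) = 0.56

0.56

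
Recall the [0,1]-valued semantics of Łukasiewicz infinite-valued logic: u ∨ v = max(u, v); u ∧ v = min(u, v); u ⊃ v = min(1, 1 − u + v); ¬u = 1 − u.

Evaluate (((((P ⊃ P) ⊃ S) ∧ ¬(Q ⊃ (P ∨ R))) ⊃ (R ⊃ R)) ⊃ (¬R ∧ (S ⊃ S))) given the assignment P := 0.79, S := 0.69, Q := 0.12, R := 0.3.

0.70

(P ⊃ P): min(1, 1 − 0.79 + 0.79) = 1
((P ⊃ P) ⊃ S): min(1, 1 − 1 + 0.69) = 0.69
(P ∨ R) = max(0.79, 0.3) = 0.79
(Q ⊃ (P ∨ R)): min(1, 1 − 0.12 + 0.79) = 1
¬(Q ⊃ (P ∨ R)): Łukasiewicz ¬ gives 1 − 1 = 0
(((P ⊃ P) ⊃ S) ∧ ¬(Q ⊃ (P ∨ R))) = min(0.69, 0) = 0
(R ⊃ R): min(1, 1 − 0.3 + 0.3) = 1
((((P ⊃ P) ⊃ S) ∧ ¬(Q ⊃ (P ∨ R))) ⊃ (R ⊃ R)): min(1, 1 − 0 + 1) = 1
¬R: Łukasiewicz ¬ gives 1 − 0.3 = 0.7
(S ⊃ S): min(1, 1 − 0.69 + 0.69) = 1
(¬R ∧ (S ⊃ S)) = min(0.7, 1) = 0.7
(((((P ⊃ P) ⊃ S) ∧ ¬(Q ⊃ (P ∨ R))) ⊃ (R ⊃ R)) ⊃ (¬R ∧ (S ⊃ S))): min(1, 1 − 1 + 0.7) = 0.7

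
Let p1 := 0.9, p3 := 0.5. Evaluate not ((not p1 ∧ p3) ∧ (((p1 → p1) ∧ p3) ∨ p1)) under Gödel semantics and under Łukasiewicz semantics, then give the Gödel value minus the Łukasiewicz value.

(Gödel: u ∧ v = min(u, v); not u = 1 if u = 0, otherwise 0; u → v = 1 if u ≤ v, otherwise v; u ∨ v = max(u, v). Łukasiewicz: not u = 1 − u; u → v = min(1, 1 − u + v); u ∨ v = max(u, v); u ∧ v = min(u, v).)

Gödel evaluation:
  not p1: Gödel ¬ of 0.9 = 0 (operand ≠ 0)
  (not p1 ∧ p3) = min(0, 0.5) = 0
  (p1 → p1): 0.9 ≤ 0.9, so result = 1
  ((p1 → p1) ∧ p3) = min(1, 0.5) = 0.5
  (((p1 → p1) ∧ p3) ∨ p1) = max(0.5, 0.9) = 0.9
  ((not p1 ∧ p3) ∧ (((p1 → p1) ∧ p3) ∨ p1)) = min(0, 0.9) = 0
  not ((not p1 ∧ p3) ∧ (((p1 → p1) ∧ p3) ∨ p1)): Gödel ¬ of 0 = 1 (operand is 0)
  Gödel value = 1
Łukasiewicz evaluation:
  not p1: Łukasiewicz ¬ gives 1 − 0.9 = 0.1
  (not p1 ∧ p3) = min(0.1, 0.5) = 0.1
  (p1 → p1): min(1, 1 − 0.9 + 0.9) = 1
  ((p1 → p1) ∧ p3) = min(1, 0.5) = 0.5
  (((p1 → p1) ∧ p3) ∨ p1) = max(0.5, 0.9) = 0.9
  ((not p1 ∧ p3) ∧ (((p1 → p1) ∧ p3) ∨ p1)) = min(0.1, 0.9) = 0.1
  not ((not p1 ∧ p3) ∧ (((p1 → p1) ∧ p3) ∨ p1)): Łukasiewicz ¬ gives 1 − 0.1 = 0.9
  Łukasiewicz value = 0.9
Difference: 1 − 0.9 = 0.10

0.10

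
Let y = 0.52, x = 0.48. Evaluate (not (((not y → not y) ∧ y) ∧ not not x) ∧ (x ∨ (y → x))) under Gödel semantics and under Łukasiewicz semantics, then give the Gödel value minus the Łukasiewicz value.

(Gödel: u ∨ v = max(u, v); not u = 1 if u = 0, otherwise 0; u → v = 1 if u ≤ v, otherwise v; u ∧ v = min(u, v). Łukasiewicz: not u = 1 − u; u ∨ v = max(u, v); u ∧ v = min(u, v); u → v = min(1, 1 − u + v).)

Gödel evaluation:
  not y: Gödel ¬ of 0.52 = 0 (operand ≠ 0)
  not y: Gödel ¬ of 0.52 = 0 (operand ≠ 0)
  (not y → not y): 0 ≤ 0, so result = 1
  ((not y → not y) ∧ y) = min(1, 0.52) = 0.52
  not x: Gödel ¬ of 0.48 = 0 (operand ≠ 0)
  not not x: Gödel ¬ of 0 = 1 (operand is 0)
  (((not y → not y) ∧ y) ∧ not not x) = min(0.52, 1) = 0.52
  not (((not y → not y) ∧ y) ∧ not not x): Gödel ¬ of 0.52 = 0 (operand ≠ 0)
  (y → x): 0.52 > 0.48, so result = 0.48
  (x ∨ (y → x)) = max(0.48, 0.48) = 0.48
  (not (((not y → not y) ∧ y) ∧ not not x) ∧ (x ∨ (y → x))) = min(0, 0.48) = 0
  Gödel value = 0
Łukasiewicz evaluation:
  not y: Łukasiewicz ¬ gives 1 − 0.52 = 0.48
  not y: Łukasiewicz ¬ gives 1 − 0.52 = 0.48
  (not y → not y): min(1, 1 − 0.48 + 0.48) = 1
  ((not y → not y) ∧ y) = min(1, 0.52) = 0.52
  not x: Łukasiewicz ¬ gives 1 − 0.48 = 0.52
  not not x: Łukasiewicz ¬ gives 1 − 0.52 = 0.48
  (((not y → not y) ∧ y) ∧ not not x) = min(0.52, 0.48) = 0.48
  not (((not y → not y) ∧ y) ∧ not not x): Łukasiewicz ¬ gives 1 − 0.48 = 0.52
  (y → x): min(1, 1 − 0.52 + 0.48) = 0.96
  (x ∨ (y → x)) = max(0.48, 0.96) = 0.96
  (not (((not y → not y) ∧ y) ∧ not not x) ∧ (x ∨ (y → x))) = min(0.52, 0.96) = 0.52
  Łukasiewicz value = 0.52
Difference: 0 − 0.52 = -0.52

-0.52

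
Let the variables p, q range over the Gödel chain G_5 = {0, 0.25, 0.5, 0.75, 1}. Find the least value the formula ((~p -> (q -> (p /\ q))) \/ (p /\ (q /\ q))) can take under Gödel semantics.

0.00

The minimum is attained at p = 0, q = 0.25:
  ~p: Gödel ¬ of 0 = 1 (operand is 0)
  (p /\ q) = min(0, 0.25) = 0
  (q -> (p /\ q)): 0.25 > 0, so result = 0
  (~p -> (q -> (p /\ q))): 1 > 0, so result = 0
  (q /\ q) = min(0.25, 0.25) = 0.25
  (p /\ (q /\ q)) = min(0, 0.25) = 0
  ((~p -> (q -> (p /\ q))) \/ (p /\ (q /\ q))) = max(0, 0) = 0
Checking all 25 assignments confirms none give a value below 0.00.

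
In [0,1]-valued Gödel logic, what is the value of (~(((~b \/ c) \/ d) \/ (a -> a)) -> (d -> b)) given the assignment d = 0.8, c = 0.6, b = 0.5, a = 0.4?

~b: Gödel ¬ of 0.5 = 0 (operand ≠ 0)
(~b \/ c) = max(0, 0.6) = 0.6
((~b \/ c) \/ d) = max(0.6, 0.8) = 0.8
(a -> a): 0.4 ≤ 0.4, so result = 1
(((~b \/ c) \/ d) \/ (a -> a)) = max(0.8, 1) = 1
~(((~b \/ c) \/ d) \/ (a -> a)): Gödel ¬ of 1 = 0 (operand ≠ 0)
(d -> b): 0.8 > 0.5, so result = 0.5
(~(((~b \/ c) \/ d) \/ (a -> a)) -> (d -> b)): 0 ≤ 0.5, so result = 1

1.00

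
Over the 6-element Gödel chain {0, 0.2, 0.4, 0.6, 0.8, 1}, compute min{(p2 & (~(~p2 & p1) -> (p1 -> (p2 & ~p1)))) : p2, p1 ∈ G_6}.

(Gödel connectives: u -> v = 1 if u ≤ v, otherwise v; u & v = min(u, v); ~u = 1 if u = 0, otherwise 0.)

The minimum is attained at p2 = 0, p1 = 0:
  ~p2: Gödel ¬ of 0 = 1 (operand is 0)
  (~p2 & p1) = min(1, 0) = 0
  ~(~p2 & p1): Gödel ¬ of 0 = 1 (operand is 0)
  ~p1: Gödel ¬ of 0 = 1 (operand is 0)
  (p2 & ~p1) = min(0, 1) = 0
  (p1 -> (p2 & ~p1)): 0 ≤ 0, so result = 1
  (~(~p2 & p1) -> (p1 -> (p2 & ~p1))): 1 ≤ 1, so result = 1
  (p2 & (~(~p2 & p1) -> (p1 -> (p2 & ~p1)))) = min(0, 1) = 0
Checking all 36 assignments confirms none give a value below 0.00.

0.00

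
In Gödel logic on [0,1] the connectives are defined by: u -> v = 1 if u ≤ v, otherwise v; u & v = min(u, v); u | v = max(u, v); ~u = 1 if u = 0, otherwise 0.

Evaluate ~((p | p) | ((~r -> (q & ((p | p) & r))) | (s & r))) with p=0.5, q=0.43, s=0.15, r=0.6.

0.00

(p | p) = max(0.5, 0.5) = 0.5
~r: Gödel ¬ of 0.6 = 0 (operand ≠ 0)
(p | p) = max(0.5, 0.5) = 0.5
((p | p) & r) = min(0.5, 0.6) = 0.5
(q & ((p | p) & r)) = min(0.43, 0.5) = 0.43
(~r -> (q & ((p | p) & r))): 0 ≤ 0.43, so result = 1
(s & r) = min(0.15, 0.6) = 0.15
((~r -> (q & ((p | p) & r))) | (s & r)) = max(1, 0.15) = 1
((p | p) | ((~r -> (q & ((p | p) & r))) | (s & r))) = max(0.5, 1) = 1
~((p | p) | ((~r -> (q & ((p | p) & r))) | (s & r))): Gödel ¬ of 1 = 0 (operand ≠ 0)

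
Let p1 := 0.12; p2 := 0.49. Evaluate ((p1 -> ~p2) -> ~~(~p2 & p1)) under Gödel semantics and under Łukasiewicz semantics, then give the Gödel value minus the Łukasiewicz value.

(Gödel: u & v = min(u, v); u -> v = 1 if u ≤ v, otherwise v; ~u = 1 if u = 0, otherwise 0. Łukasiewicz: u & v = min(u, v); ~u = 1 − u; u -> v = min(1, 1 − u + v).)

Gödel evaluation:
  ~p2: Gödel ¬ of 0.49 = 0 (operand ≠ 0)
  (p1 -> ~p2): 0.12 > 0, so result = 0
  ~p2: Gödel ¬ of 0.49 = 0 (operand ≠ 0)
  (~p2 & p1) = min(0, 0.12) = 0
  ~(~p2 & p1): Gödel ¬ of 0 = 1 (operand is 0)
  ~~(~p2 & p1): Gödel ¬ of 1 = 0 (operand ≠ 0)
  ((p1 -> ~p2) -> ~~(~p2 & p1)): 0 ≤ 0, so result = 1
  Gödel value = 1
Łukasiewicz evaluation:
  ~p2: Łukasiewicz ¬ gives 1 − 0.49 = 0.51
  (p1 -> ~p2): min(1, 1 − 0.12 + 0.51) = 1
  ~p2: Łukasiewicz ¬ gives 1 − 0.49 = 0.51
  (~p2 & p1) = min(0.51, 0.12) = 0.12
  ~(~p2 & p1): Łukasiewicz ¬ gives 1 − 0.12 = 0.88
  ~~(~p2 & p1): Łukasiewicz ¬ gives 1 − 0.88 = 0.12
  ((p1 -> ~p2) -> ~~(~p2 & p1)): min(1, 1 − 1 + 0.12) = 0.12
  Łukasiewicz value = 0.12
Difference: 1 − 0.12 = 0.88

0.88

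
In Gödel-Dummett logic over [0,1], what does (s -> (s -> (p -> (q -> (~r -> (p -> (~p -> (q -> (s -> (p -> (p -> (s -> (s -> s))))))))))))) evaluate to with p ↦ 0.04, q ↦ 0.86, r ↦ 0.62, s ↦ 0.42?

1.00

~r: Gödel ¬ of 0.62 = 0 (operand ≠ 0)
~p: Gödel ¬ of 0.04 = 0 (operand ≠ 0)
(s -> s): 0.42 ≤ 0.42, so result = 1
(s -> (s -> s)): 0.42 ≤ 1, so result = 1
(p -> (s -> (s -> s))): 0.04 ≤ 1, so result = 1
(p -> (p -> (s -> (s -> s)))): 0.04 ≤ 1, so result = 1
(s -> (p -> (p -> (s -> (s -> s))))): 0.42 ≤ 1, so result = 1
(q -> (s -> (p -> (p -> (s -> (s -> s)))))): 0.86 ≤ 1, so result = 1
(~p -> (q -> (s -> (p -> (p -> (s -> (s -> s))))))): 0 ≤ 1, so result = 1
(p -> (~p -> (q -> (s -> (p -> (p -> (s -> (s -> s)))))))): 0.04 ≤ 1, so result = 1
(~r -> (p -> (~p -> (q -> (s -> (p -> (p -> (s -> (s -> s))))))))): 0 ≤ 1, so result = 1
(q -> (~r -> (p -> (~p -> (q -> (s -> (p -> (p -> (s -> (s -> s)))))))))): 0.86 ≤ 1, so result = 1
(p -> (q -> (~r -> (p -> (~p -> (q -> (s -> (p -> (p -> (s -> (s -> s))))))))))): 0.04 ≤ 1, so result = 1
(s -> (p -> (q -> (~r -> (p -> (~p -> (q -> (s -> (p -> (p -> (s -> (s -> s)))))))))))): 0.42 ≤ 1, so result = 1
(s -> (s -> (p -> (q -> (~r -> (p -> (~p -> (q -> (s -> (p -> (p -> (s -> (s -> s))))))))))))): 0.42 ≤ 1, so result = 1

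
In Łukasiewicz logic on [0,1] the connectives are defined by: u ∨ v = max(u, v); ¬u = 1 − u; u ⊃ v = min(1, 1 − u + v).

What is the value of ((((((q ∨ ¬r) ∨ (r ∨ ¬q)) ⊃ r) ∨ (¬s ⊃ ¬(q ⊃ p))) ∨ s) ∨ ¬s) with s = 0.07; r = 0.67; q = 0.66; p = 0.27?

¬r: Łukasiewicz ¬ gives 1 − 0.67 = 0.33
(q ∨ ¬r) = max(0.66, 0.33) = 0.66
¬q: Łukasiewicz ¬ gives 1 − 0.66 = 0.34
(r ∨ ¬q) = max(0.67, 0.34) = 0.67
((q ∨ ¬r) ∨ (r ∨ ¬q)) = max(0.66, 0.67) = 0.67
(((q ∨ ¬r) ∨ (r ∨ ¬q)) ⊃ r): min(1, 1 − 0.67 + 0.67) = 1
¬s: Łukasiewicz ¬ gives 1 − 0.07 = 0.93
(q ⊃ p): min(1, 1 − 0.66 + 0.27) = 0.61
¬(q ⊃ p): Łukasiewicz ¬ gives 1 − 0.61 = 0.39
(¬s ⊃ ¬(q ⊃ p)): min(1, 1 − 0.93 + 0.39) = 0.46
((((q ∨ ¬r) ∨ (r ∨ ¬q)) ⊃ r) ∨ (¬s ⊃ ¬(q ⊃ p))) = max(1, 0.46) = 1
(((((q ∨ ¬r) ∨ (r ∨ ¬q)) ⊃ r) ∨ (¬s ⊃ ¬(q ⊃ p))) ∨ s) = max(1, 0.07) = 1
¬s: Łukasiewicz ¬ gives 1 − 0.07 = 0.93
((((((q ∨ ¬r) ∨ (r ∨ ¬q)) ⊃ r) ∨ (¬s ⊃ ¬(q ⊃ p))) ∨ s) ∨ ¬s) = max(1, 0.93) = 1

1.00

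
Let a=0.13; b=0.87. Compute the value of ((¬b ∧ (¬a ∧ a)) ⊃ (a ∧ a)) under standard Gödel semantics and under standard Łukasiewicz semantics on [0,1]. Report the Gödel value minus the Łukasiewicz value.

0.00

Gödel evaluation:
  ¬b: Gödel ¬ of 0.87 = 0 (operand ≠ 0)
  ¬a: Gödel ¬ of 0.13 = 0 (operand ≠ 0)
  (¬a ∧ a) = min(0, 0.13) = 0
  (¬b ∧ (¬a ∧ a)) = min(0, 0) = 0
  (a ∧ a) = min(0.13, 0.13) = 0.13
  ((¬b ∧ (¬a ∧ a)) ⊃ (a ∧ a)): 0 ≤ 0.13, so result = 1
  Gödel value = 1
Łukasiewicz evaluation:
  ¬b: Łukasiewicz ¬ gives 1 − 0.87 = 0.13
  ¬a: Łukasiewicz ¬ gives 1 − 0.13 = 0.87
  (¬a ∧ a) = min(0.87, 0.13) = 0.13
  (¬b ∧ (¬a ∧ a)) = min(0.13, 0.13) = 0.13
  (a ∧ a) = min(0.13, 0.13) = 0.13
  ((¬b ∧ (¬a ∧ a)) ⊃ (a ∧ a)): min(1, 1 − 0.13 + 0.13) = 1
  Łukasiewicz value = 1
Difference: 1 − 1 = 0.00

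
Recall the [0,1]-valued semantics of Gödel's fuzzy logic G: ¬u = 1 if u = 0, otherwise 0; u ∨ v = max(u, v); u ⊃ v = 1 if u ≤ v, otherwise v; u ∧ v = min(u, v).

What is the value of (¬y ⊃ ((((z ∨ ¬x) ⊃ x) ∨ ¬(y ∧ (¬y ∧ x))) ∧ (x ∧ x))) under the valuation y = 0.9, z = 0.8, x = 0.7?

¬y: Gödel ¬ of 0.9 = 0 (operand ≠ 0)
¬x: Gödel ¬ of 0.7 = 0 (operand ≠ 0)
(z ∨ ¬x) = max(0.8, 0) = 0.8
((z ∨ ¬x) ⊃ x): 0.8 > 0.7, so result = 0.7
¬y: Gödel ¬ of 0.9 = 0 (operand ≠ 0)
(¬y ∧ x) = min(0, 0.7) = 0
(y ∧ (¬y ∧ x)) = min(0.9, 0) = 0
¬(y ∧ (¬y ∧ x)): Gödel ¬ of 0 = 1 (operand is 0)
(((z ∨ ¬x) ⊃ x) ∨ ¬(y ∧ (¬y ∧ x))) = max(0.7, 1) = 1
(x ∧ x) = min(0.7, 0.7) = 0.7
((((z ∨ ¬x) ⊃ x) ∨ ¬(y ∧ (¬y ∧ x))) ∧ (x ∧ x)) = min(1, 0.7) = 0.7
(¬y ⊃ ((((z ∨ ¬x) ⊃ x) ∨ ¬(y ∧ (¬y ∧ x))) ∧ (x ∧ x))): 0 ≤ 0.7, so result = 1

1.00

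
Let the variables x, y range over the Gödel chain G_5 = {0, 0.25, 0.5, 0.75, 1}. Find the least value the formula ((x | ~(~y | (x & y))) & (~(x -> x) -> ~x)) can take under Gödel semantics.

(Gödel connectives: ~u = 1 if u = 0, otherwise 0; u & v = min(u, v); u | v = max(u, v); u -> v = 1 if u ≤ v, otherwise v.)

The minimum is attained at x = 0, y = 0:
  ~y: Gödel ¬ of 0 = 1 (operand is 0)
  (x & y) = min(0, 0) = 0
  (~y | (x & y)) = max(1, 0) = 1
  ~(~y | (x & y)): Gödel ¬ of 1 = 0 (operand ≠ 0)
  (x | ~(~y | (x & y))) = max(0, 0) = 0
  (x -> x): 0 ≤ 0, so result = 1
  ~(x -> x): Gödel ¬ of 1 = 0 (operand ≠ 0)
  ~x: Gödel ¬ of 0 = 1 (operand is 0)
  (~(x -> x) -> ~x): 0 ≤ 1, so result = 1
  ((x | ~(~y | (x & y))) & (~(x -> x) -> ~x)) = min(0, 1) = 0
Checking all 25 assignments confirms none give a value below 0.00.

0.00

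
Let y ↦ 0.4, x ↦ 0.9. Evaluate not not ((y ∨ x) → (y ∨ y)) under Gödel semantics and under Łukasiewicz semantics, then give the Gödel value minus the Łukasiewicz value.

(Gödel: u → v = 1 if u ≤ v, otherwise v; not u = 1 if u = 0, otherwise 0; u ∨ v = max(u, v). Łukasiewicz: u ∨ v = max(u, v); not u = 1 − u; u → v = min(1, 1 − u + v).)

Gödel evaluation:
  (y ∨ x) = max(0.4, 0.9) = 0.9
  (y ∨ y) = max(0.4, 0.4) = 0.4
  ((y ∨ x) → (y ∨ y)): 0.9 > 0.4, so result = 0.4
  not ((y ∨ x) → (y ∨ y)): Gödel ¬ of 0.4 = 0 (operand ≠ 0)
  not not ((y ∨ x) → (y ∨ y)): Gödel ¬ of 0 = 1 (operand is 0)
  Gödel value = 1
Łukasiewicz evaluation:
  (y ∨ x) = max(0.4, 0.9) = 0.9
  (y ∨ y) = max(0.4, 0.4) = 0.4
  ((y ∨ x) → (y ∨ y)): min(1, 1 − 0.9 + 0.4) = 0.5
  not ((y ∨ x) → (y ∨ y)): Łukasiewicz ¬ gives 1 − 0.5 = 0.5
  not not ((y ∨ x) → (y ∨ y)): Łukasiewicz ¬ gives 1 − 0.5 = 0.5
  Łukasiewicz value = 0.5
Difference: 1 − 0.5 = 0.50

0.50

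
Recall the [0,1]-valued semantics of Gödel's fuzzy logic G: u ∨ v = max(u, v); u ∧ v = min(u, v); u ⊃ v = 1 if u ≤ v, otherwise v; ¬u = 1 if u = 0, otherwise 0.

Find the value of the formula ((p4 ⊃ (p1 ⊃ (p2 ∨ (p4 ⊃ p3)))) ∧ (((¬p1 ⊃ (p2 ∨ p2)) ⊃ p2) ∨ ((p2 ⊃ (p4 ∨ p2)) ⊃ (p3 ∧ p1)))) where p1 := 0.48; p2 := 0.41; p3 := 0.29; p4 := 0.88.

0.41

(p4 ⊃ p3): 0.88 > 0.29, so result = 0.29
(p2 ∨ (p4 ⊃ p3)) = max(0.41, 0.29) = 0.41
(p1 ⊃ (p2 ∨ (p4 ⊃ p3))): 0.48 > 0.41, so result = 0.41
(p4 ⊃ (p1 ⊃ (p2 ∨ (p4 ⊃ p3)))): 0.88 > 0.41, so result = 0.41
¬p1: Gödel ¬ of 0.48 = 0 (operand ≠ 0)
(p2 ∨ p2) = max(0.41, 0.41) = 0.41
(¬p1 ⊃ (p2 ∨ p2)): 0 ≤ 0.41, so result = 1
((¬p1 ⊃ (p2 ∨ p2)) ⊃ p2): 1 > 0.41, so result = 0.41
(p4 ∨ p2) = max(0.88, 0.41) = 0.88
(p2 ⊃ (p4 ∨ p2)): 0.41 ≤ 0.88, so result = 1
(p3 ∧ p1) = min(0.29, 0.48) = 0.29
((p2 ⊃ (p4 ∨ p2)) ⊃ (p3 ∧ p1)): 1 > 0.29, so result = 0.29
(((¬p1 ⊃ (p2 ∨ p2)) ⊃ p2) ∨ ((p2 ⊃ (p4 ∨ p2)) ⊃ (p3 ∧ p1))) = max(0.41, 0.29) = 0.41
((p4 ⊃ (p1 ⊃ (p2 ∨ (p4 ⊃ p3)))) ∧ (((¬p1 ⊃ (p2 ∨ p2)) ⊃ p2) ∨ ((p2 ⊃ (p4 ∨ p2)) ⊃ (p3 ∧ p1)))) = min(0.41, 0.41) = 0.41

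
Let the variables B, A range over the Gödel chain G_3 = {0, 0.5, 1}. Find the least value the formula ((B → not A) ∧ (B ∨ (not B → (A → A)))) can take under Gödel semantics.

The minimum is attained at B = 0.5, A = 0.5:
  not A: Gödel ¬ of 0.5 = 0 (operand ≠ 0)
  (B → not A): 0.5 > 0, so result = 0
  not B: Gödel ¬ of 0.5 = 0 (operand ≠ 0)
  (A → A): 0.5 ≤ 0.5, so result = 1
  (not B → (A → A)): 0 ≤ 1, so result = 1
  (B ∨ (not B → (A → A))) = max(0.5, 1) = 1
  ((B → not A) ∧ (B ∨ (not B → (A → A)))) = min(0, 1) = 0
Checking all 9 assignments confirms none give a value below 0.00.

0.00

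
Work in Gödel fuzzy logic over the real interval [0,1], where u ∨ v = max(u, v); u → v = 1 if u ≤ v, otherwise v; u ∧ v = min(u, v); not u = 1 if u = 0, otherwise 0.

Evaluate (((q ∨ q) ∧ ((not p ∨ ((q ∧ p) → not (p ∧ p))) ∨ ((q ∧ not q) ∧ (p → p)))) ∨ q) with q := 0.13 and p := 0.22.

0.13

(q ∨ q) = max(0.13, 0.13) = 0.13
not p: Gödel ¬ of 0.22 = 0 (operand ≠ 0)
(q ∧ p) = min(0.13, 0.22) = 0.13
(p ∧ p) = min(0.22, 0.22) = 0.22
not (p ∧ p): Gödel ¬ of 0.22 = 0 (operand ≠ 0)
((q ∧ p) → not (p ∧ p)): 0.13 > 0, so result = 0
(not p ∨ ((q ∧ p) → not (p ∧ p))) = max(0, 0) = 0
not q: Gödel ¬ of 0.13 = 0 (operand ≠ 0)
(q ∧ not q) = min(0.13, 0) = 0
(p → p): 0.22 ≤ 0.22, so result = 1
((q ∧ not q) ∧ (p → p)) = min(0, 1) = 0
((not p ∨ ((q ∧ p) → not (p ∧ p))) ∨ ((q ∧ not q) ∧ (p → p))) = max(0, 0) = 0
((q ∨ q) ∧ ((not p ∨ ((q ∧ p) → not (p ∧ p))) ∨ ((q ∧ not q) ∧ (p → p)))) = min(0.13, 0) = 0
(((q ∨ q) ∧ ((not p ∨ ((q ∧ p) → not (p ∧ p))) ∨ ((q ∧ not q) ∧ (p → p)))) ∨ q) = max(0, 0.13) = 0.13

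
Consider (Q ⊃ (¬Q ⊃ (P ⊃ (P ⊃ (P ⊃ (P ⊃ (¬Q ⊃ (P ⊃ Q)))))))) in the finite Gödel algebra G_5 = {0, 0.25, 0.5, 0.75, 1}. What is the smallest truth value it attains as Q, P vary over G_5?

1.00

Every assignment gives 1. For instance at Q = 0, P = 0:
  ¬Q: Gödel ¬ of 0 = 1 (operand is 0)
  ¬Q: Gödel ¬ of 0 = 1 (operand is 0)
  (P ⊃ Q): 0 ≤ 0, so result = 1
  (¬Q ⊃ (P ⊃ Q)): 1 ≤ 1, so result = 1
  (P ⊃ (¬Q ⊃ (P ⊃ Q))): 0 ≤ 1, so result = 1
  (P ⊃ (P ⊃ (¬Q ⊃ (P ⊃ Q)))): 0 ≤ 1, so result = 1
  (P ⊃ (P ⊃ (P ⊃ (¬Q ⊃ (P ⊃ Q))))): 0 ≤ 1, so result = 1
  (P ⊃ (P ⊃ (P ⊃ (P ⊃ (¬Q ⊃ (P ⊃ Q)))))): 0 ≤ 1, so result = 1
  (¬Q ⊃ (P ⊃ (P ⊃ (P ⊃ (P ⊃ (¬Q ⊃ (P ⊃ Q))))))): 1 ≤ 1, so result = 1
  (Q ⊃ (¬Q ⊃ (P ⊃ (P ⊃ (P ⊃ (P ⊃ (¬Q ⊃ (P ⊃ Q)))))))): 0 ≤ 1, so result = 1
All 25 assignments give value 1 — the formula is a G_5-tautology.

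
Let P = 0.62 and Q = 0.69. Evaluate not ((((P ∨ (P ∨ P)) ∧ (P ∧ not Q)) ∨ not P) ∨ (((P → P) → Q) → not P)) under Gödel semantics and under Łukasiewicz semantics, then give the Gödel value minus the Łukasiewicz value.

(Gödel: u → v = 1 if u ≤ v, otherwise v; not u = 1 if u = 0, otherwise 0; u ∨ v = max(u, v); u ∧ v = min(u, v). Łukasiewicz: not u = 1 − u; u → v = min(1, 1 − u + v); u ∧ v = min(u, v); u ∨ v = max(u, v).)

0.69

Gödel evaluation:
  (P ∨ P) = max(0.62, 0.62) = 0.62
  (P ∨ (P ∨ P)) = max(0.62, 0.62) = 0.62
  not Q: Gödel ¬ of 0.69 = 0 (operand ≠ 0)
  (P ∧ not Q) = min(0.62, 0) = 0
  ((P ∨ (P ∨ P)) ∧ (P ∧ not Q)) = min(0.62, 0) = 0
  not P: Gödel ¬ of 0.62 = 0 (operand ≠ 0)
  (((P ∨ (P ∨ P)) ∧ (P ∧ not Q)) ∨ not P) = max(0, 0) = 0
  (P → P): 0.62 ≤ 0.62, so result = 1
  ((P → P) → Q): 1 > 0.69, so result = 0.69
  not P: Gödel ¬ of 0.62 = 0 (operand ≠ 0)
  (((P → P) → Q) → not P): 0.69 > 0, so result = 0
  ((((P ∨ (P ∨ P)) ∧ (P ∧ not Q)) ∨ not P) ∨ (((P → P) → Q) → not P)) = max(0, 0) = 0
  not ((((P ∨ (P ∨ P)) ∧ (P ∧ not Q)) ∨ not P) ∨ (((P → P) → Q) → not P)): Gödel ¬ of 0 = 1 (operand is 0)
  Gödel value = 1
Łukasiewicz evaluation:
  (P ∨ P) = max(0.62, 0.62) = 0.62
  (P ∨ (P ∨ P)) = max(0.62, 0.62) = 0.62
  not Q: Łukasiewicz ¬ gives 1 − 0.69 = 0.31
  (P ∧ not Q) = min(0.62, 0.31) = 0.31
  ((P ∨ (P ∨ P)) ∧ (P ∧ not Q)) = min(0.62, 0.31) = 0.31
  not P: Łukasiewicz ¬ gives 1 − 0.62 = 0.38
  (((P ∨ (P ∨ P)) ∧ (P ∧ not Q)) ∨ not P) = max(0.31, 0.38) = 0.38
  (P → P): min(1, 1 − 0.62 + 0.62) = 1
  ((P → P) → Q): min(1, 1 − 1 + 0.69) = 0.69
  not P: Łukasiewicz ¬ gives 1 − 0.62 = 0.38
  (((P → P) → Q) → not P): min(1, 1 − 0.69 + 0.38) = 0.69
  ((((P ∨ (P ∨ P)) ∧ (P ∧ not Q)) ∨ not P) ∨ (((P → P) → Q) → not P)) = max(0.38, 0.69) = 0.69
  not ((((P ∨ (P ∨ P)) ∧ (P ∧ not Q)) ∨ not P) ∨ (((P → P) → Q) → not P)): Łukasiewicz ¬ gives 1 − 0.69 = 0.31
  Łukasiewicz value = 0.31
Difference: 1 − 0.31 = 0.69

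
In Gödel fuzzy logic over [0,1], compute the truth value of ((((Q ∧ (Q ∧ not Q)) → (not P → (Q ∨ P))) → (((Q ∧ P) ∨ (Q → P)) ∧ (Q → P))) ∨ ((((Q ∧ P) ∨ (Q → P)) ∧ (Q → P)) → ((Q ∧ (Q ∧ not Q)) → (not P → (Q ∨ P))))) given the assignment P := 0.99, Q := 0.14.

1.00

not Q: Gödel ¬ of 0.14 = 0 (operand ≠ 0)
(Q ∧ not Q) = min(0.14, 0) = 0
(Q ∧ (Q ∧ not Q)) = min(0.14, 0) = 0
not P: Gödel ¬ of 0.99 = 0 (operand ≠ 0)
(Q ∨ P) = max(0.14, 0.99) = 0.99
(not P → (Q ∨ P)): 0 ≤ 0.99, so result = 1
((Q ∧ (Q ∧ not Q)) → (not P → (Q ∨ P))): 0 ≤ 1, so result = 1
(Q ∧ P) = min(0.14, 0.99) = 0.14
(Q → P): 0.14 ≤ 0.99, so result = 1
((Q ∧ P) ∨ (Q → P)) = max(0.14, 1) = 1
(Q → P): 0.14 ≤ 0.99, so result = 1
(((Q ∧ P) ∨ (Q → P)) ∧ (Q → P)) = min(1, 1) = 1
(((Q ∧ (Q ∧ not Q)) → (not P → (Q ∨ P))) → (((Q ∧ P) ∨ (Q → P)) ∧ (Q → P))): 1 ≤ 1, so result = 1
(Q ∧ P) = min(0.14, 0.99) = 0.14
(Q → P): 0.14 ≤ 0.99, so result = 1
((Q ∧ P) ∨ (Q → P)) = max(0.14, 1) = 1
(Q → P): 0.14 ≤ 0.99, so result = 1
(((Q ∧ P) ∨ (Q → P)) ∧ (Q → P)) = min(1, 1) = 1
not Q: Gödel ¬ of 0.14 = 0 (operand ≠ 0)
(Q ∧ not Q) = min(0.14, 0) = 0
(Q ∧ (Q ∧ not Q)) = min(0.14, 0) = 0
not P: Gödel ¬ of 0.99 = 0 (operand ≠ 0)
(Q ∨ P) = max(0.14, 0.99) = 0.99
(not P → (Q ∨ P)): 0 ≤ 0.99, so result = 1
((Q ∧ (Q ∧ not Q)) → (not P → (Q ∨ P))): 0 ≤ 1, so result = 1
((((Q ∧ P) ∨ (Q → P)) ∧ (Q → P)) → ((Q ∧ (Q ∧ not Q)) → (not P → (Q ∨ P)))): 1 ≤ 1, so result = 1
((((Q ∧ (Q ∧ not Q)) → (not P → (Q ∨ P))) → (((Q ∧ P) ∨ (Q → P)) ∧ (Q → P))) ∨ ((((Q ∧ P) ∨ (Q → P)) ∧ (Q → P)) → ((Q ∧ (Q ∧ not Q)) → (not P → (Q ∨ P))))) = max(1, 1) = 1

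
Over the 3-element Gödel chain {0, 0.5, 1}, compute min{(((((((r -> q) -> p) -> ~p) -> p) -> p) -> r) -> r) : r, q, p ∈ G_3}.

0.50

The minimum is attained at r = 0.5, q = 0, p = 0.5:
  (r -> q): 0.5 > 0, so result = 0
  ((r -> q) -> p): 0 ≤ 0.5, so result = 1
  ~p: Gödel ¬ of 0.5 = 0 (operand ≠ 0)
  (((r -> q) -> p) -> ~p): 1 > 0, so result = 0
  ((((r -> q) -> p) -> ~p) -> p): 0 ≤ 0.5, so result = 1
  (((((r -> q) -> p) -> ~p) -> p) -> p): 1 > 0.5, so result = 0.5
  ((((((r -> q) -> p) -> ~p) -> p) -> p) -> r): 0.5 ≤ 0.5, so result = 1
  (((((((r -> q) -> p) -> ~p) -> p) -> p) -> r) -> r): 1 > 0.5, so result = 0.5
Checking all 27 assignments confirms none give a value below 0.50.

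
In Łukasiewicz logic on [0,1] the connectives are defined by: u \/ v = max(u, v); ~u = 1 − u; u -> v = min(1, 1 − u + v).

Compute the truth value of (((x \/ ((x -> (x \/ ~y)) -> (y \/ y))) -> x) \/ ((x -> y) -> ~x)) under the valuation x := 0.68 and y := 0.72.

~y: Łukasiewicz ¬ gives 1 − 0.72 = 0.28
(x \/ ~y) = max(0.68, 0.28) = 0.68
(x -> (x \/ ~y)): min(1, 1 − 0.68 + 0.68) = 1
(y \/ y) = max(0.72, 0.72) = 0.72
((x -> (x \/ ~y)) -> (y \/ y)): min(1, 1 − 1 + 0.72) = 0.72
(x \/ ((x -> (x \/ ~y)) -> (y \/ y))) = max(0.68, 0.72) = 0.72
((x \/ ((x -> (x \/ ~y)) -> (y \/ y))) -> x): min(1, 1 − 0.72 + 0.68) = 0.96
(x -> y): min(1, 1 − 0.68 + 0.72) = 1
~x: Łukasiewicz ¬ gives 1 − 0.68 = 0.32
((x -> y) -> ~x): min(1, 1 − 1 + 0.32) = 0.32
(((x \/ ((x -> (x \/ ~y)) -> (y \/ y))) -> x) \/ ((x -> y) -> ~x)) = max(0.96, 0.32) = 0.96

0.96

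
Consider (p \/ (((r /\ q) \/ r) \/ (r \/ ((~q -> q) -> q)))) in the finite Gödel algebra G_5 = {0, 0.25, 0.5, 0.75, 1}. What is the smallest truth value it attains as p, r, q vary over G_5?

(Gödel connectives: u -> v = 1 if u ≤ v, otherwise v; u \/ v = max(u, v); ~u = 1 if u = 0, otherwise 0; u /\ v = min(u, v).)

The minimum is attained at p = 0, r = 0, q = 0.25:
  (r /\ q) = min(0, 0.25) = 0
  ((r /\ q) \/ r) = max(0, 0) = 0
  ~q: Gödel ¬ of 0.25 = 0 (operand ≠ 0)
  (~q -> q): 0 ≤ 0.25, so result = 1
  ((~q -> q) -> q): 1 > 0.25, so result = 0.25
  (r \/ ((~q -> q) -> q)) = max(0, 0.25) = 0.25
  (((r /\ q) \/ r) \/ (r \/ ((~q -> q) -> q))) = max(0, 0.25) = 0.25
  (p \/ (((r /\ q) \/ r) \/ (r \/ ((~q -> q) -> q)))) = max(0, 0.25) = 0.25
Checking all 125 assignments confirms none give a value below 0.25.

0.25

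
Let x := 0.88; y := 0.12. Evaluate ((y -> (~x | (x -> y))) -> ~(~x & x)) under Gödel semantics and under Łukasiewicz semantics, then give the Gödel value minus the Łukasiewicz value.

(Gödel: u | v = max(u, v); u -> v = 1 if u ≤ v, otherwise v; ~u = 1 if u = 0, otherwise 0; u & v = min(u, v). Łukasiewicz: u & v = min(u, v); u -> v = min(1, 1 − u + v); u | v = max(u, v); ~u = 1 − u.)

0.12

Gödel evaluation:
  ~x: Gödel ¬ of 0.88 = 0 (operand ≠ 0)
  (x -> y): 0.88 > 0.12, so result = 0.12
  (~x | (x -> y)) = max(0, 0.12) = 0.12
  (y -> (~x | (x -> y))): 0.12 ≤ 0.12, so result = 1
  ~x: Gödel ¬ of 0.88 = 0 (operand ≠ 0)
  (~x & x) = min(0, 0.88) = 0
  ~(~x & x): Gödel ¬ of 0 = 1 (operand is 0)
  ((y -> (~x | (x -> y))) -> ~(~x & x)): 1 ≤ 1, so result = 1
  Gödel value = 1
Łukasiewicz evaluation:
  ~x: Łukasiewicz ¬ gives 1 − 0.88 = 0.12
  (x -> y): min(1, 1 − 0.88 + 0.12) = 0.24
  (~x | (x -> y)) = max(0.12, 0.24) = 0.24
  (y -> (~x | (x -> y))): min(1, 1 − 0.12 + 0.24) = 1
  ~x: Łukasiewicz ¬ gives 1 − 0.88 = 0.12
  (~x & x) = min(0.12, 0.88) = 0.12
  ~(~x & x): Łukasiewicz ¬ gives 1 − 0.12 = 0.88
  ((y -> (~x | (x -> y))) -> ~(~x & x)): min(1, 1 − 1 + 0.88) = 0.88
  Łukasiewicz value = 0.88
Difference: 1 − 0.88 = 0.12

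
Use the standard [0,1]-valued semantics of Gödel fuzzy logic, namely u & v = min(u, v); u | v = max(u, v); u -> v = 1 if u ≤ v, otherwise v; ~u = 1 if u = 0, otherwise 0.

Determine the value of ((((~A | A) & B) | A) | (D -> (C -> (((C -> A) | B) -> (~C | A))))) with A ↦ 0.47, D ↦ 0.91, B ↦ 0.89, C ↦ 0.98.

~A: Gödel ¬ of 0.47 = 0 (operand ≠ 0)
(~A | A) = max(0, 0.47) = 0.47
((~A | A) & B) = min(0.47, 0.89) = 0.47
(((~A | A) & B) | A) = max(0.47, 0.47) = 0.47
(C -> A): 0.98 > 0.47, so result = 0.47
((C -> A) | B) = max(0.47, 0.89) = 0.89
~C: Gödel ¬ of 0.98 = 0 (operand ≠ 0)
(~C | A) = max(0, 0.47) = 0.47
(((C -> A) | B) -> (~C | A)): 0.89 > 0.47, so result = 0.47
(C -> (((C -> A) | B) -> (~C | A))): 0.98 > 0.47, so result = 0.47
(D -> (C -> (((C -> A) | B) -> (~C | A)))): 0.91 > 0.47, so result = 0.47
((((~A | A) & B) | A) | (D -> (C -> (((C -> A) | B) -> (~C | A))))) = max(0.47, 0.47) = 0.47

0.47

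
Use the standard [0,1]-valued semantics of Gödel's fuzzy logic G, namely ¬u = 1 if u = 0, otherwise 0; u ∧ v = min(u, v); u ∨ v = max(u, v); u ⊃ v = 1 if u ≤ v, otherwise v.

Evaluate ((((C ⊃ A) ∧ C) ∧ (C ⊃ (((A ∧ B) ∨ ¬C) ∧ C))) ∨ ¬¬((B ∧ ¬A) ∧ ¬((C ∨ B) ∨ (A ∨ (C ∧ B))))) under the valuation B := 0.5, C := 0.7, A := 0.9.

(C ⊃ A): 0.7 ≤ 0.9, so result = 1
((C ⊃ A) ∧ C) = min(1, 0.7) = 0.7
(A ∧ B) = min(0.9, 0.5) = 0.5
¬C: Gödel ¬ of 0.7 = 0 (operand ≠ 0)
((A ∧ B) ∨ ¬C) = max(0.5, 0) = 0.5
(((A ∧ B) ∨ ¬C) ∧ C) = min(0.5, 0.7) = 0.5
(C ⊃ (((A ∧ B) ∨ ¬C) ∧ C)): 0.7 > 0.5, so result = 0.5
(((C ⊃ A) ∧ C) ∧ (C ⊃ (((A ∧ B) ∨ ¬C) ∧ C))) = min(0.7, 0.5) = 0.5
¬A: Gödel ¬ of 0.9 = 0 (operand ≠ 0)
(B ∧ ¬A) = min(0.5, 0) = 0
(C ∨ B) = max(0.7, 0.5) = 0.7
(C ∧ B) = min(0.7, 0.5) = 0.5
(A ∨ (C ∧ B)) = max(0.9, 0.5) = 0.9
((C ∨ B) ∨ (A ∨ (C ∧ B))) = max(0.7, 0.9) = 0.9
¬((C ∨ B) ∨ (A ∨ (C ∧ B))): Gödel ¬ of 0.9 = 0 (operand ≠ 0)
((B ∧ ¬A) ∧ ¬((C ∨ B) ∨ (A ∨ (C ∧ B)))) = min(0, 0) = 0
¬((B ∧ ¬A) ∧ ¬((C ∨ B) ∨ (A ∨ (C ∧ B)))): Gödel ¬ of 0 = 1 (operand is 0)
¬¬((B ∧ ¬A) ∧ ¬((C ∨ B) ∨ (A ∨ (C ∧ B)))): Gödel ¬ of 1 = 0 (operand ≠ 0)
((((C ⊃ A) ∧ C) ∧ (C ⊃ (((A ∧ B) ∨ ¬C) ∧ C))) ∨ ¬¬((B ∧ ¬A) ∧ ¬((C ∨ B) ∨ (A ∨ (C ∧ B))))) = max(0.5, 0) = 0.5

0.50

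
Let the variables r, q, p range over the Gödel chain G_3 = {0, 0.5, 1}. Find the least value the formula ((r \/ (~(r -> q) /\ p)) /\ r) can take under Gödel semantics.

0.00

The minimum is attained at r = 0, q = 0, p = 0:
  (r -> q): 0 ≤ 0, so result = 1
  ~(r -> q): Gödel ¬ of 1 = 0 (operand ≠ 0)
  (~(r -> q) /\ p) = min(0, 0) = 0
  (r \/ (~(r -> q) /\ p)) = max(0, 0) = 0
  ((r \/ (~(r -> q) /\ p)) /\ r) = min(0, 0) = 0
Checking all 27 assignments confirms none give a value below 0.00.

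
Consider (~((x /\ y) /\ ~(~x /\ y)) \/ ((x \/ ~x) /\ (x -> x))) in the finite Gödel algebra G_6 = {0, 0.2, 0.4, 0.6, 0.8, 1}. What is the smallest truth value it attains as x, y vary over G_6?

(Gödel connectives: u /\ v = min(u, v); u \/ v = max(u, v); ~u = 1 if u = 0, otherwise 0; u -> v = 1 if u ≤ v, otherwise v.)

0.20

The minimum is attained at x = 0.2, y = 0.2:
  (x /\ y) = min(0.2, 0.2) = 0.2
  ~x: Gödel ¬ of 0.2 = 0 (operand ≠ 0)
  (~x /\ y) = min(0, 0.2) = 0
  ~(~x /\ y): Gödel ¬ of 0 = 1 (operand is 0)
  ((x /\ y) /\ ~(~x /\ y)) = min(0.2, 1) = 0.2
  ~((x /\ y) /\ ~(~x /\ y)): Gödel ¬ of 0.2 = 0 (operand ≠ 0)
  ~x: Gödel ¬ of 0.2 = 0 (operand ≠ 0)
  (x \/ ~x) = max(0.2, 0) = 0.2
  (x -> x): 0.2 ≤ 0.2, so result = 1
  ((x \/ ~x) /\ (x -> x)) = min(0.2, 1) = 0.2
  (~((x /\ y) /\ ~(~x /\ y)) \/ ((x \/ ~x) /\ (x -> x))) = max(0, 0.2) = 0.2
Checking all 36 assignments confirms none give a value below 0.20.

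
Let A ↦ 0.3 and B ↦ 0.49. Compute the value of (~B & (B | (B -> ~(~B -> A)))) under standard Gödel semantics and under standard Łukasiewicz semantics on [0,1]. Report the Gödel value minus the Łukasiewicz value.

-0.51

Gödel evaluation:
  ~B: Gödel ¬ of 0.49 = 0 (operand ≠ 0)
  ~B: Gödel ¬ of 0.49 = 0 (operand ≠ 0)
  (~B -> A): 0 ≤ 0.3, so result = 1
  ~(~B -> A): Gödel ¬ of 1 = 0 (operand ≠ 0)
  (B -> ~(~B -> A)): 0.49 > 0, so result = 0
  (B | (B -> ~(~B -> A))) = max(0.49, 0) = 0.49
  (~B & (B | (B -> ~(~B -> A)))) = min(0, 0.49) = 0
  Gödel value = 0
Łukasiewicz evaluation:
  ~B: Łukasiewicz ¬ gives 1 − 0.49 = 0.51
  ~B: Łukasiewicz ¬ gives 1 − 0.49 = 0.51
  (~B -> A): min(1, 1 − 0.51 + 0.3) = 0.79
  ~(~B -> A): Łukasiewicz ¬ gives 1 − 0.79 = 0.21
  (B -> ~(~B -> A)): min(1, 1 − 0.49 + 0.21) = 0.72
  (B | (B -> ~(~B -> A))) = max(0.49, 0.72) = 0.72
  (~B & (B | (B -> ~(~B -> A)))) = min(0.51, 0.72) = 0.51
  Łukasiewicz value = 0.51
Difference: 0 − 0.51 = -0.51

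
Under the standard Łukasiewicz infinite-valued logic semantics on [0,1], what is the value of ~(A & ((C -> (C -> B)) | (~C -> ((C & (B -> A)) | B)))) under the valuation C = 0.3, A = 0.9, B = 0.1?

0.10

(C -> B): min(1, 1 − 0.3 + 0.1) = 0.8
(C -> (C -> B)): min(1, 1 − 0.3 + 0.8) = 1
~C: Łukasiewicz ¬ gives 1 − 0.3 = 0.7
(B -> A): min(1, 1 − 0.1 + 0.9) = 1
(C & (B -> A)) = min(0.3, 1) = 0.3
((C & (B -> A)) | B) = max(0.3, 0.1) = 0.3
(~C -> ((C & (B -> A)) | B)): min(1, 1 − 0.7 + 0.3) = 0.6
((C -> (C -> B)) | (~C -> ((C & (B -> A)) | B))) = max(1, 0.6) = 1
(A & ((C -> (C -> B)) | (~C -> ((C & (B -> A)) | B)))) = min(0.9, 1) = 0.9
~(A & ((C -> (C -> B)) | (~C -> ((C & (B -> A)) | B)))): Łukasiewicz ¬ gives 1 − 0.9 = 0.1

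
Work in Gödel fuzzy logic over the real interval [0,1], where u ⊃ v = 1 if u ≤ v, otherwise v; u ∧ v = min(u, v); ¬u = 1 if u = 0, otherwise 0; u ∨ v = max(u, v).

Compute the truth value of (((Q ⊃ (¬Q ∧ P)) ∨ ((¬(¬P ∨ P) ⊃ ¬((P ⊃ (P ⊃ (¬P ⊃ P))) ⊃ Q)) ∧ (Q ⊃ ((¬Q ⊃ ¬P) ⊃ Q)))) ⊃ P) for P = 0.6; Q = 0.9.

0.60

¬Q: Gödel ¬ of 0.9 = 0 (operand ≠ 0)
(¬Q ∧ P) = min(0, 0.6) = 0
(Q ⊃ (¬Q ∧ P)): 0.9 > 0, so result = 0
¬P: Gödel ¬ of 0.6 = 0 (operand ≠ 0)
(¬P ∨ P) = max(0, 0.6) = 0.6
¬(¬P ∨ P): Gödel ¬ of 0.6 = 0 (operand ≠ 0)
¬P: Gödel ¬ of 0.6 = 0 (operand ≠ 0)
(¬P ⊃ P): 0 ≤ 0.6, so result = 1
(P ⊃ (¬P ⊃ P)): 0.6 ≤ 1, so result = 1
(P ⊃ (P ⊃ (¬P ⊃ P))): 0.6 ≤ 1, so result = 1
((P ⊃ (P ⊃ (¬P ⊃ P))) ⊃ Q): 1 > 0.9, so result = 0.9
¬((P ⊃ (P ⊃ (¬P ⊃ P))) ⊃ Q): Gödel ¬ of 0.9 = 0 (operand ≠ 0)
(¬(¬P ∨ P) ⊃ ¬((P ⊃ (P ⊃ (¬P ⊃ P))) ⊃ Q)): 0 ≤ 0, so result = 1
¬Q: Gödel ¬ of 0.9 = 0 (operand ≠ 0)
¬P: Gödel ¬ of 0.6 = 0 (operand ≠ 0)
(¬Q ⊃ ¬P): 0 ≤ 0, so result = 1
((¬Q ⊃ ¬P) ⊃ Q): 1 > 0.9, so result = 0.9
(Q ⊃ ((¬Q ⊃ ¬P) ⊃ Q)): 0.9 ≤ 0.9, so result = 1
((¬(¬P ∨ P) ⊃ ¬((P ⊃ (P ⊃ (¬P ⊃ P))) ⊃ Q)) ∧ (Q ⊃ ((¬Q ⊃ ¬P) ⊃ Q))) = min(1, 1) = 1
((Q ⊃ (¬Q ∧ P)) ∨ ((¬(¬P ∨ P) ⊃ ¬((P ⊃ (P ⊃ (¬P ⊃ P))) ⊃ Q)) ∧ (Q ⊃ ((¬Q ⊃ ¬P) ⊃ Q)))) = max(0, 1) = 1
(((Q ⊃ (¬Q ∧ P)) ∨ ((¬(¬P ∨ P) ⊃ ¬((P ⊃ (P ⊃ (¬P ⊃ P))) ⊃ Q)) ∧ (Q ⊃ ((¬Q ⊃ ¬P) ⊃ Q)))) ⊃ P): 1 > 0.6, so result = 0.6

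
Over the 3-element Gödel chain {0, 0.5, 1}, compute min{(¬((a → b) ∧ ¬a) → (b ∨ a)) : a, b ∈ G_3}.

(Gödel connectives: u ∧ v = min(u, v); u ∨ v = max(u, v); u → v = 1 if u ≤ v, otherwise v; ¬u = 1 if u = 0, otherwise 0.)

0.50

The minimum is attained at a = 0.5, b = 0:
  (a → b): 0.5 > 0, so result = 0
  ¬a: Gödel ¬ of 0.5 = 0 (operand ≠ 0)
  ((a → b) ∧ ¬a) = min(0, 0) = 0
  ¬((a → b) ∧ ¬a): Gödel ¬ of 0 = 1 (operand is 0)
  (b ∨ a) = max(0, 0.5) = 0.5
  (¬((a → b) ∧ ¬a) → (b ∨ a)): 1 > 0.5, so result = 0.5
Checking all 9 assignments confirms none give a value below 0.50.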